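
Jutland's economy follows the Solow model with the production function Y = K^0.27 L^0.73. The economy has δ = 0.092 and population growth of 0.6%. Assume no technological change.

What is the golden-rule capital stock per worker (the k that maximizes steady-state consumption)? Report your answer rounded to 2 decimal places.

k_gold ≈ 4.01

The golden rule sets f'(k) = n + δ, i.e. α·k^(α−1) = n + δ.
So k^(1−α) = α / (n + δ) = 0.27 / 0.098 = 2.7551.
k_gold = 2.7551^(1/0.73) ≈ 4.0080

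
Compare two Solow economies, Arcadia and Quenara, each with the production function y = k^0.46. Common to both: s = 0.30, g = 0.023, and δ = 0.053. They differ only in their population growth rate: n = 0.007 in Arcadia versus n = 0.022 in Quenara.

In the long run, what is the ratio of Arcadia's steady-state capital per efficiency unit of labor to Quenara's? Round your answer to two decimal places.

Steady-state k* = [s/(n + g + δ)]^(1/(1−α)), so the ratio is [ (s_A/(n + g + δ)_A) / (s_Q/(n + g + δ)_Q) ]^1.8519.
s_A/(n + g + δ)_A = 0.30/0.083 = 3.6145; s_Q/(n + g + δ)_Q = 0.30/0.098 = 3.0612.
Ratio = (3.6145/3.0612)^1.8519 = 1.1807^1.8519 ≈ 1.3602

ratio ≈ 1.36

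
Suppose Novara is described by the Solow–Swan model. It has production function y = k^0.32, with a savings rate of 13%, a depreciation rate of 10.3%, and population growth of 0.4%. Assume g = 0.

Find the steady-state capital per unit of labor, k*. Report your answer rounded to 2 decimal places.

k* = 1.33

In steady state, investment equals break-even investment: s·k^α = (n + δ)·k.
Dividing both sides by k: k^(1−α) = s / (n + δ).
k^0.68 = 0.13 / (0.004 + 0.103) = 0.13 / 0.107 = 1.2150
k* = 1.2150^(1/0.68) ≈ 1.3316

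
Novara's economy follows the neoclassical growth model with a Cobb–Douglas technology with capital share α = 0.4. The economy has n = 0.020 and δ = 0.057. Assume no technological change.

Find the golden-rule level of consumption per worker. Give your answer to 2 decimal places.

c_gold ≈ 1.80

At the golden rule, f'(k) = n + δ, so α·k^(α−1) = n + δ and k_gold = (α/(n + δ))^(1/(1−α)).
k_gold = (0.4/0.077)^(1/0.6) = 5.1948^1.6667 ≈ 15.5826
c_gold = f(k_gold) − (n + δ)·k_gold = 2.9995 − 0.077×15.5826 ≈ 1.7996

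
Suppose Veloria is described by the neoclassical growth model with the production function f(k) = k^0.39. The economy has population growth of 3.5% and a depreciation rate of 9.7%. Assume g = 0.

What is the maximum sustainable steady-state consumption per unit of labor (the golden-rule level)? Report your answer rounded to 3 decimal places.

c_gold ≈ 1.219

At the golden rule, f'(k) = n + δ, so α·k^(α−1) = n + δ and k_gold = (α/(n + δ))^(1/(1−α)).
k_gold = (0.39/0.132)^(1/0.61) = 2.9545^1.6393 ≈ 5.9056
c_gold = f(k_gold) − (n + δ)·k_gold = 1.9989 − 0.132×5.9056 ≈ 1.2194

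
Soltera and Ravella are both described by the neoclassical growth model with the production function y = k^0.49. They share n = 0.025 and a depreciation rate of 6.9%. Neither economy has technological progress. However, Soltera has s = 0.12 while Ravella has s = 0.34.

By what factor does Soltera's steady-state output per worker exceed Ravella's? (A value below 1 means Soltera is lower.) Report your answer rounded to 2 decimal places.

Steady-state y* = [s/(n + δ)]^(α/(1−α)), so the ratio is [ (s_S/(n + δ)_S) / (s_R/(n + δ)_R) ]^0.9608.
s_S/(n + δ)_S = 0.12/0.094 = 1.2766; s_R/(n + δ)_R = 0.34/0.094 = 3.6170.
Ratio = (1.2766/3.6170)^0.9608 = 0.3529^0.9608 ≈ 0.3676

y*_S / y*_R ≈ 0.37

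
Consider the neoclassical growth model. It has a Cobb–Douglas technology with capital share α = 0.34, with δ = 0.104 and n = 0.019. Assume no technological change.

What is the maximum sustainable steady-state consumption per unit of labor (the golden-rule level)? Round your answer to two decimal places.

At the golden rule, f'(k) = n + δ, so α·k^(α−1) = n + δ and k_gold = (α/(n + δ))^(1/(1−α)).
k_gold = (0.34/0.123)^(1/0.66) = 2.7642^1.5152 ≈ 4.6673
c_gold = f(k_gold) − (n + δ)·k_gold = 1.6884 − 0.123×4.6673 ≈ 1.1143

c_gold ≈ 1.11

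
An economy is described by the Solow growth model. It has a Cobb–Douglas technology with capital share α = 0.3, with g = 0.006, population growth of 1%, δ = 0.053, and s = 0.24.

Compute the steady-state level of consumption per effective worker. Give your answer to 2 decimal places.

c* = 1.30

Steady state requires s·f(k) = (n + g + δ)·k, i.e. s·k^α = (n + g + δ)·k.
Dividing both sides by k: k^(1−α) = s / (n + g + δ).
k^0.7 = 0.24 / (0.010 + 0.006 + 0.053) = 0.24 / 0.069 = 3.4783
k* = 3.4783^(1/0.7) ≈ 5.9345
y* = (k*)^α = 5.9345^0.3 ≈ 1.7061
c* = (1 − s)·y* = (1 − 0.24) × 1.7061 ≈ 1.2966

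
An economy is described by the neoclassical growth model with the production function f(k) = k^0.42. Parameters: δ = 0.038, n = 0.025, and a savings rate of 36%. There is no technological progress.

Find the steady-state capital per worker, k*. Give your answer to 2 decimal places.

k* ≈ 20.19

Steady state requires s·f(k) = (n + δ)·k, i.e. s·k^α = (n + δ)·k.
Dividing both sides by k: k^(1−α) = s / (n + δ).
k^0.58 = 0.36 / (0.025 + 0.038) = 0.36 / 0.063 = 5.7143
k* = 5.7143^(1/0.58) ≈ 20.1887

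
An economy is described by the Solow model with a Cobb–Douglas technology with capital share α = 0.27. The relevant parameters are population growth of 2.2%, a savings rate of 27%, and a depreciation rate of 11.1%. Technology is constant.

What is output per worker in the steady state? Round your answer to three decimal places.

y* = 1.299

In steady state, investment equals break-even investment: s·k^α = (n + δ)·k.
Rearranging, k^(1−α) = s / (n + δ).
k^0.73 = 0.27 / (0.022 + 0.111) = 0.27 / 0.133 = 2.0301
k* = 2.0301^(1/0.73) ≈ 2.6379
y* = (k*)^α = 2.6379^0.27 ≈ 1.2994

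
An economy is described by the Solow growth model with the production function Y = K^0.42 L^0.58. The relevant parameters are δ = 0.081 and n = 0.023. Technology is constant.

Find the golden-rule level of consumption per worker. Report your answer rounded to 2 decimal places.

c_gold ≈ 1.59

At the golden rule, f'(k) = n + δ, so α·k^(α−1) = n + δ and k_gold = (α/(n + δ))^(1/(1−α)).
k_gold = (0.42/0.104)^(1/0.58) = 4.0385^1.7241 ≈ 11.0964
c_gold = f(k_gold) − (n + δ)·k_gold = 2.7477 − 0.104×11.0964 ≈ 1.5937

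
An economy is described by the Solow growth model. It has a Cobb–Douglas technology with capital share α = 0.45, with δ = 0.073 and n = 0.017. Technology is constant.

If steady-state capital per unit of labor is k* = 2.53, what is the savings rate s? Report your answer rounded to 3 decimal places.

In steady state, investment equals break-even investment: s·k^α = (n + δ)·k.
So s / (n + δ) = (k*)^(1−α) = 2.53^0.55 = 1.6662.
Therefore s = 1.6662 × (n + δ) = 1.6662 × 0.090 = 0.1500.

s ≈ 0.150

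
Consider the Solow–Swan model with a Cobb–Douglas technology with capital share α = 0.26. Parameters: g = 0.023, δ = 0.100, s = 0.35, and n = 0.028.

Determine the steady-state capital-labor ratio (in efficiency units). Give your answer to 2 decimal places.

k* = 3.11

In steady state, investment equals break-even investment: s·k^α = (n + g + δ)·k.
Dividing both sides by k: k^(1−α) = s / (n + g + δ).
k^0.74 = 0.35 / (0.028 + 0.023 + 0.100) = 0.35 / 0.151 = 2.3179
k* = 2.3179^(1/0.74) ≈ 3.1144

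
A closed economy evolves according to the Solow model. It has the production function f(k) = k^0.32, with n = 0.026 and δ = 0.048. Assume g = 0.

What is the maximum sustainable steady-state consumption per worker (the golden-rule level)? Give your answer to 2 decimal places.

c_gold ≈ 1.35

At the golden rule, f'(k) = n + δ, so α·k^(α−1) = n + δ and k_gold = (α/(n + δ))^(1/(1−α)).
k_gold = (0.32/0.074)^(1/0.68) = 4.3243^1.4706 ≈ 8.6135
c_gold = f(k_gold) − (n + δ)·k_gold = 1.9919 − 0.074×8.6135 ≈ 1.3545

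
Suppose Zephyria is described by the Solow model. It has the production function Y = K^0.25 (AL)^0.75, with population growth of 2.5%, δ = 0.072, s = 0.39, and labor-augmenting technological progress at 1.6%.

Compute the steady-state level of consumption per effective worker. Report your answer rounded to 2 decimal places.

c* = 0.92

Steady state requires s·f(k) = (n + g + δ)·k, i.e. s·k^α = (n + g + δ)·k.
Dividing both sides by k: k^(1−α) = s / (n + g + δ).
k^0.75 = 0.39 / (0.025 + 0.016 + 0.072) = 0.39 / 0.113 = 3.4513
k* = 3.4513^(1/0.75) ≈ 5.2157
y* = (k*)^α = 5.2157^0.25 ≈ 1.5112
c* = (1 − s)·y* = (1 − 0.39) × 1.5112 ≈ 0.9218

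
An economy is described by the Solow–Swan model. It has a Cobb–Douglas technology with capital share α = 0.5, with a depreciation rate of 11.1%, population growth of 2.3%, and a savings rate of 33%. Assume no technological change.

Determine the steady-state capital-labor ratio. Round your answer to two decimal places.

k* = 6.06

Steady state requires s·f(k) = (n + δ)·k, i.e. s·k^α = (n + δ)·k.
Dividing both sides by k: k^(1−α) = s / (n + δ).
k^0.5 = 0.33 / (0.023 + 0.111) = 0.33 / 0.134 = 2.4627
k* = 2.4627^(1/0.5) ≈ 6.0649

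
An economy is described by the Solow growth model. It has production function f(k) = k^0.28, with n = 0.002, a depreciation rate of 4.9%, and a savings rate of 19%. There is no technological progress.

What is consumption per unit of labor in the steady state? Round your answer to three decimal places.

c* = 1.351

At the steady state, Δk = 0, so s·k^α = (n + δ)·k.
Rearranging, k^(1−α) = s / (n + δ).
k^0.72 = 0.19 / (0.002 + 0.049) = 0.19 / 0.051 = 3.7255
k* = 3.7255^(1/0.72) ≈ 6.2132
y* = (k*)^α = 6.2132^0.28 ≈ 1.6677
c* = (1 − s)·y* = (1 − 0.19) × 1.6677 ≈ 1.3508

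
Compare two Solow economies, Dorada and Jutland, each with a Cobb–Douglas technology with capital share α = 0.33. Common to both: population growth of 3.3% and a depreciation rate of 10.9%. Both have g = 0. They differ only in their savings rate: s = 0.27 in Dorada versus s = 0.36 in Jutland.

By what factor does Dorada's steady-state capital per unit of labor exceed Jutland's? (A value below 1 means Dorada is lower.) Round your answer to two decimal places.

k*_D / k*_J ≈ 0.65

Steady-state k* = [s/(n + δ)]^(1/(1−α)), so the ratio is [ (s_D/(n + δ)_D) / (s_J/(n + δ)_J) ]^1.4925.
s_D/(n + δ)_D = 0.27/0.142 = 1.9014; s_J/(n + δ)_J = 0.36/0.142 = 2.5352.
Ratio = (1.9014/2.5352)^1.4925 = 0.7500^1.4925 ≈ 0.6509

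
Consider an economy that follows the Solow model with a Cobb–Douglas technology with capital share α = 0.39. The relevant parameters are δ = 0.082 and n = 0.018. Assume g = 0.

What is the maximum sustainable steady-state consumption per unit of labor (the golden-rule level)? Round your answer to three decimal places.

At the golden rule, f'(k) = n + δ, so α·k^(α−1) = n + δ and k_gold = (α/(n + δ))^(1/(1−α)).
k_gold = (0.39/0.100)^(1/0.61) = 3.9000^1.6393 ≈ 9.3096
c_gold = f(k_gold) − (n + δ)·k_gold = 2.3872 − 0.100×9.3096 ≈ 1.4562

c_gold ≈ 1.456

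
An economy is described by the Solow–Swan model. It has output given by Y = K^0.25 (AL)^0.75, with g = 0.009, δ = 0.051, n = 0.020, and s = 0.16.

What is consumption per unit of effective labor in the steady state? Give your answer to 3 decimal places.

Steady state requires s·f(k) = (n + g + δ)·k, i.e. s·k^α = (n + g + δ)·k.
Rearranging, k^(1−α) = s / (n + g + δ).
k^0.75 = 0.16 / (0.020 + 0.009 + 0.051) = 0.16 / 0.080 = 2.0000
k* = 2.0000^(1/0.75) ≈ 2.5198
y* = (k*)^α = 2.5198^0.25 ≈ 1.2599
c* = (1 − s)·y* = (1 − 0.16) × 1.2599 ≈ 1.0583

c* ≈ 1.058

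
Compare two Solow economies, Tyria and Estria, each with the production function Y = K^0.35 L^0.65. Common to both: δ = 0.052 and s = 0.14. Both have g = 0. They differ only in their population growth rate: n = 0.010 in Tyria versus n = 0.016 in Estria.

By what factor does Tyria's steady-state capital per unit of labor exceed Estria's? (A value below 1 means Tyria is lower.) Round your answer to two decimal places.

k*_T / k*_E ≈ 1.15

Steady-state k* = [s/(n + δ)]^(1/(1−α)), so the ratio is [ (s_T/(n + δ)_T) / (s_E/(n + δ)_E) ]^1.5385.
s_T/(n + δ)_T = 0.14/0.062 = 2.2581; s_E/(n + δ)_E = 0.14/0.068 = 2.0588.
Ratio = (2.2581/2.0588)^1.5385 = 1.0968^1.5385 ≈ 1.1528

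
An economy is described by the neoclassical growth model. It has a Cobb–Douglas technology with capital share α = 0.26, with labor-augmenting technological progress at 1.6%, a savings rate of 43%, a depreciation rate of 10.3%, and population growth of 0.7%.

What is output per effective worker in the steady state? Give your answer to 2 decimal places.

In steady state, investment equals break-even investment: s·k^α = (n + g + δ)·k.
Rearranging, k^(1−α) = s / (n + g + δ).
k^0.74 = 0.43 / (0.007 + 0.016 + 0.103) = 0.43 / 0.126 = 3.4127
k* = 3.4127^(1/0.74) ≈ 5.2529
y* = (k*)^α = 5.2529^0.26 ≈ 1.5392

y* = 1.54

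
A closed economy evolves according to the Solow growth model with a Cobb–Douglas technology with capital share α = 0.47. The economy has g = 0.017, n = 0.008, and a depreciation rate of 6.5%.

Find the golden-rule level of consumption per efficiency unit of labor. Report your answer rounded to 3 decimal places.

c_gold ≈ 2.295

At the golden rule, f'(k) = n + g + δ, so α·k^(α−1) = n + g + δ and k_gold = (α/(n + g + δ))^(1/(1−α)).
k_gold = (0.47/0.090)^(1/0.53) = 5.2222^1.8868 ≈ 22.6176
c_gold = f(k_gold) − (n + g + δ)·k_gold = 4.3310 − 0.090×22.6176 ≈ 2.2954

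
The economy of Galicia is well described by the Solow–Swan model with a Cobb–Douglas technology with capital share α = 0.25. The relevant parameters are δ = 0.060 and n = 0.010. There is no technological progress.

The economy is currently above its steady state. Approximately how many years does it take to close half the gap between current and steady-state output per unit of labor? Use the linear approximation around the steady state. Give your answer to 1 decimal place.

t_½ ≈ 13.2 years

Near the steady state the convergence rate is λ = (1 − α)(n + δ).
λ = (1 − 0.25) × 0.070 = 0.75 × 0.070 = 0.0525
Half-life = ln 2 / λ = 0.6931 / 0.0525 ≈ 13.20 years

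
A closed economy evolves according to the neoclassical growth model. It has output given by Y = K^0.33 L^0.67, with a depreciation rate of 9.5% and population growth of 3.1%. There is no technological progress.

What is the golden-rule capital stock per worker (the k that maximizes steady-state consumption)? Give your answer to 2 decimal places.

The golden rule sets f'(k) = n + δ, i.e. α·k^(α−1) = n + δ.
So k^(1−α) = α / (n + δ) = 0.33 / 0.126 = 2.6190.
k_gold = 2.6190^(1/0.67) ≈ 4.2081

k_gold ≈ 4.21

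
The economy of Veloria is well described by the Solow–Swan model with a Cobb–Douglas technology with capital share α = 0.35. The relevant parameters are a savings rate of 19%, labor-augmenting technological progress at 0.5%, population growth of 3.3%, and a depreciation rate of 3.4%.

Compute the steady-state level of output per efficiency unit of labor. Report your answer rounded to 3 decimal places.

y* = 1.686

At the steady state, Δk = 0, so s·k^α = (n + g + δ)·k.
Rearranging, k^(1−α) = s / (n + g + δ).
k^0.65 = 0.19 / (0.033 + 0.005 + 0.034) = 0.19 / 0.072 = 2.6389
k* = 2.6389^(1/0.65) ≈ 4.4498
y* = (k*)^α = 4.4498^0.35 ≈ 1.6862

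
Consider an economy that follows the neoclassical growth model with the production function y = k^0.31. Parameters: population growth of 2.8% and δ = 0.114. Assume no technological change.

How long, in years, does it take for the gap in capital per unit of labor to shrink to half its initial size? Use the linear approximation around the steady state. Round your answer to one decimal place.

about 7.1 years

Near the steady state the convergence rate is λ = (1 − α)(n + δ).
λ = (1 − 0.31) × 0.142 = 0.69 × 0.142 = 0.09798
Half-life = ln 2 / λ = 0.6931 / 0.09798 ≈ 7.07 years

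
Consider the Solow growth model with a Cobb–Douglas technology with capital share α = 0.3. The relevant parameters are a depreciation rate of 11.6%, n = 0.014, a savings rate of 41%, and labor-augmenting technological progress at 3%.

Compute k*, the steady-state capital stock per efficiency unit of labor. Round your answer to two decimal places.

k* ≈ 3.84

In steady state, investment equals break-even investment: s·k^α = (n + g + δ)·k.
Dividing both sides by k: k^(1−α) = s / (n + g + δ).
k^0.7 = 0.41 / (0.014 + 0.030 + 0.116) = 0.41 / 0.160 = 2.5625
k* = 2.5625^(1/0.7) ≈ 3.8354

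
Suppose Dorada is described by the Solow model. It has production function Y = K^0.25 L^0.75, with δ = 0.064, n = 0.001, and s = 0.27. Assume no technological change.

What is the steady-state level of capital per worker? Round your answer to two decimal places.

k* = 6.68

Steady state requires s·f(k) = (n + δ)·k, i.e. s·k^α = (n + δ)·k.
Rearranging, k^(1−α) = s / (n + δ).
k^0.75 = 0.27 / (0.001 + 0.064) = 0.27 / 0.065 = 4.1538
k* = 4.1538^(1/0.75) ≈ 6.6772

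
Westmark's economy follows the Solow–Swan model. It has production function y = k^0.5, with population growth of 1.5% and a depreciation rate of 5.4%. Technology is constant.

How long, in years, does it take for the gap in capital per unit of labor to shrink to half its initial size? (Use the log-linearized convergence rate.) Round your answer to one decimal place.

Near the steady state the convergence rate is λ = (1 − α)(n + δ).
λ = (1 − 0.5) × 0.069 = 0.5 × 0.069 = 0.0345
Half-life = ln 2 / λ = 0.6931 / 0.0345 ≈ 20.09 years

half-life ≈ 20.1 years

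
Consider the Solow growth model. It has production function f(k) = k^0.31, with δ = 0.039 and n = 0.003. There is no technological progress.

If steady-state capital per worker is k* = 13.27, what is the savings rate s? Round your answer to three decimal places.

s ≈ 0.250

Steady state requires s·f(k) = (n + δ)·k, i.e. s·k^α = (n + δ)·k.
So s / (n + δ) = (k*)^(1−α) = 13.27^0.69 = 5.9536.
Therefore s = 5.9536 × (n + δ) = 5.9536 × 0.042 = 0.2501.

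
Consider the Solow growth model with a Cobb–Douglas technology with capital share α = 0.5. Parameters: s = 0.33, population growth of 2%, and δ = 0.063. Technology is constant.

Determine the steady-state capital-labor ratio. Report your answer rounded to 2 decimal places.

k* ≈ 15.81

Steady state requires s·f(k) = (n + δ)·k, i.e. s·k^α = (n + δ)·k.
Dividing both sides by k: k^(1−α) = s / (n + δ).
k^0.5 = 0.33 / (0.020 + 0.063) = 0.33 / 0.083 = 3.9759
k* = 3.9759^(1/0.5) ≈ 15.8078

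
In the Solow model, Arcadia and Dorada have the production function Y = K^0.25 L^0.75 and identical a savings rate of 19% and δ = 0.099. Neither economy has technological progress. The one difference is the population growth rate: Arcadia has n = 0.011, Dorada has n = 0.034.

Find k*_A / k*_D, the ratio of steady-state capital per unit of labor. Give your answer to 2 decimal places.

Steady-state k* = [s/(n + δ)]^(1/(1−α)), so the ratio is [ (s_A/(n + δ)_A) / (s_D/(n + δ)_D) ]^1.3333.
s_A/(n + δ)_A = 0.19/0.110 = 1.7273; s_D/(n + δ)_D = 0.19/0.133 = 1.4286.
Ratio = (1.7273/1.4286)^1.3333 = 1.2091^1.3333 ≈ 1.2881

ratio ≈ 1.29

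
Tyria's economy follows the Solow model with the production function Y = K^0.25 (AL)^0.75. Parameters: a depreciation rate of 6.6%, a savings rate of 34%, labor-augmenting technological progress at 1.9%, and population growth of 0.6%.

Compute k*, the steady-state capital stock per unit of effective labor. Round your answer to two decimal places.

At the steady state, Δk = 0, so s·k^α = (n + g + δ)·k.
Rearranging, k^(1−α) = s / (n + g + δ).
k^0.75 = 0.34 / (0.006 + 0.019 + 0.066) = 0.34 / 0.091 = 3.7363
k* = 3.7363^(1/0.75) ≈ 5.7977

k* = 5.80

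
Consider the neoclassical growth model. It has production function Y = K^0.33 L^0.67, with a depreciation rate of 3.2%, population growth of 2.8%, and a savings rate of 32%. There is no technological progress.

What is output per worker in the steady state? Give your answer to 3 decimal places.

y* ≈ 2.281

At the steady state, Δk = 0, so s·k^α = (n + δ)·k.
Rearranging, k^(1−α) = s / (n + δ).
k^0.67 = 0.32 / (0.028 + 0.032) = 0.32 / 0.060 = 5.3333
k* = 5.3333^(1/0.67) ≈ 12.1638
y* = (k*)^α = 12.1638^0.33 ≈ 2.2807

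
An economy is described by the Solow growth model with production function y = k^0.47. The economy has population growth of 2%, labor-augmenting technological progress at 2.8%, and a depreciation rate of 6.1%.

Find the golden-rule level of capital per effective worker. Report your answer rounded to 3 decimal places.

The golden rule sets f'(k) = n + g + δ, i.e. α·k^(α−1) = n + g + δ.
So k^(1−α) = α / (n + g + δ) = 0.47 / 0.109 = 4.3119.
k_gold = 4.3119^(1/0.53) ≈ 15.7575

k_gold ≈ 15.758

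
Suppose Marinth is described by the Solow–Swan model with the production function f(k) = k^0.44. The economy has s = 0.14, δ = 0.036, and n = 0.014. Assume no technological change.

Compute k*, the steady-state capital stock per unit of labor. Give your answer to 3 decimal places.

At the steady state, Δk = 0, so s·k^α = (n + δ)·k.
Rearranging, k^(1−α) = s / (n + δ).
k^0.56 = 0.14 / (0.014 + 0.036) = 0.14 / 0.050 = 2.8000
k* = 2.8000^(1/0.56) ≈ 6.2878

k* ≈ 6.288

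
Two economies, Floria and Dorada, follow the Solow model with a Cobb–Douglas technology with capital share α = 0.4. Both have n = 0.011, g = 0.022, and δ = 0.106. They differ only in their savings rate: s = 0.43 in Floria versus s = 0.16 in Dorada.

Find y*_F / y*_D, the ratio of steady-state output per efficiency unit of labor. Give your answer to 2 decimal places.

Steady-state y* = [s/(n + g + δ)]^(α/(1−α)), so the ratio is [ (s_F/(n + g + δ)_F) / (s_D/(n + g + δ)_D) ]^0.6667.
s_F/(n + g + δ)_F = 0.43/0.139 = 3.0935; s_D/(n + g + δ)_D = 0.16/0.139 = 1.1511.
Ratio = (3.0935/1.1511)^0.6667 = 2.6874^0.6667 ≈ 1.9330

ratio ≈ 1.93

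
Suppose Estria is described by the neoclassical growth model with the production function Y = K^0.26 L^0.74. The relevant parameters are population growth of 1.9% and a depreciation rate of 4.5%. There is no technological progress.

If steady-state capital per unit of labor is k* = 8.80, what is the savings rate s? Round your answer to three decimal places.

Steady state requires s·f(k) = (n + δ)·k, i.e. s·k^α = (n + δ)·k.
So s / (n + δ) = (k*)^(1−α) = 8.80^0.74 = 4.9994.
Therefore s = 4.9994 × (n + δ) = 4.9994 × 0.064 = 0.3200.

s ≈ 0.320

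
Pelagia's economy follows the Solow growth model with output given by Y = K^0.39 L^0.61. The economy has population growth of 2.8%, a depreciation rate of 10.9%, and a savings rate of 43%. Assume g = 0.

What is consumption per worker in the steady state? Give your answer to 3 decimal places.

Steady state requires s·f(k) = (n + δ)·k, i.e. s·k^α = (n + δ)·k.
Dividing both sides by k: k^(1−α) = s / (n + δ).
k^0.61 = 0.43 / (0.028 + 0.109) = 0.43 / 0.137 = 3.1387
k* = 3.1387^(1/0.61) ≈ 6.5214
y* = (k*)^α = 6.5214^0.39 ≈ 2.0777
c* = (1 − s)·y* = (1 − 0.43) × 2.0777 ≈ 1.1843

c* = 1.184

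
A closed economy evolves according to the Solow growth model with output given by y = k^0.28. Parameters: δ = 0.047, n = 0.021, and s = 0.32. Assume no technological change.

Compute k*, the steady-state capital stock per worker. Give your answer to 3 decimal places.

k* ≈ 8.595

In steady state, investment equals break-even investment: s·k^α = (n + δ)·k.
Dividing both sides by k: k^(1−α) = s / (n + δ).
k^0.72 = 0.32 / (0.021 + 0.047) = 0.32 / 0.068 = 4.7059
k* = 4.7059^(1/0.72) ≈ 8.5946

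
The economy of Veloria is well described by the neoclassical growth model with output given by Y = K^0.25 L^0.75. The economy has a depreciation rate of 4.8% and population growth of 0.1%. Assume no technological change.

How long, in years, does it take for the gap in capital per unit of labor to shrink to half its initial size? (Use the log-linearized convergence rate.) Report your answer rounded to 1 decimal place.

Near the steady state the convergence rate is λ = (1 − α)(n + δ).
λ = (1 − 0.25) × 0.049 = 0.75 × 0.049 = 0.03675
Half-life = ln 2 / λ = 0.6931 / 0.03675 ≈ 18.86 years

about 18.9 years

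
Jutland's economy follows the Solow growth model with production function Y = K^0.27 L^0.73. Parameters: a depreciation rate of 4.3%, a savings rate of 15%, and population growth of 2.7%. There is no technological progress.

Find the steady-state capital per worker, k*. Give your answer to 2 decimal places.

k* = 2.84

Steady state requires s·f(k) = (n + δ)·k, i.e. s·k^α = (n + δ)·k.
Rearranging, k^(1−α) = s / (n + δ).
k^0.73 = 0.15 / (0.027 + 0.043) = 0.15 / 0.070 = 2.1429
k* = 2.1429^(1/0.73) ≈ 2.8407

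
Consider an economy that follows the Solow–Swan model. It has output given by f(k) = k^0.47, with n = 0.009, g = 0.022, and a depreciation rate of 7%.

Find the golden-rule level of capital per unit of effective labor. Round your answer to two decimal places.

The golden rule sets f'(k) = n + g + δ, i.e. α·k^(α−1) = n + g + δ.
So k^(1−α) = α / (n + g + δ) = 0.47 / 0.101 = 4.6535.
k_gold = 4.6535^(1/0.53) ≈ 18.1954

k_gold ≈ 18.20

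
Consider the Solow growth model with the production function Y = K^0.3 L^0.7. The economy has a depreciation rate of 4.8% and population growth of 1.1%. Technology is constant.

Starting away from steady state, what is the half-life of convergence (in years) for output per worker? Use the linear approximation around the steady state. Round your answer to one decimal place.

Near the steady state the convergence rate is λ = (1 − α)(n + δ).
λ = (1 − 0.3) × 0.059 = 0.7 × 0.059 = 0.0413
Half-life = ln 2 / λ = 0.6931 / 0.0413 ≈ 16.78 years

t_½ ≈ 16.8 years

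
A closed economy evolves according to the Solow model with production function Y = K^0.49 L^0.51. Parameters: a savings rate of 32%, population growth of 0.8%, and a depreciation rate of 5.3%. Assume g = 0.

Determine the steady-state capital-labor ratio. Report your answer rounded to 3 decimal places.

k* ≈ 25.788

At the steady state, Δk = 0, so s·k^α = (n + δ)·k.
Rearranging, k^(1−α) = s / (n + δ).
k^0.51 = 0.32 / (0.008 + 0.053) = 0.32 / 0.061 = 5.2459
k* = 5.2459^(1/0.51) ≈ 25.7877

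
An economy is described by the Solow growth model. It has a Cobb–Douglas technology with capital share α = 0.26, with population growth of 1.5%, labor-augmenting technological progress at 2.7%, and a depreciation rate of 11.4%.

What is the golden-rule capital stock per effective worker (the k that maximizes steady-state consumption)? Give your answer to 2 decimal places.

k_gold ≈ 1.99

The golden rule sets f'(k) = n + g + δ, i.e. α·k^(α−1) = n + g + δ.
So k^(1−α) = α / (n + g + δ) = 0.26 / 0.156 = 1.6667.
k_gold = 1.6667^(1/0.74) ≈ 1.9944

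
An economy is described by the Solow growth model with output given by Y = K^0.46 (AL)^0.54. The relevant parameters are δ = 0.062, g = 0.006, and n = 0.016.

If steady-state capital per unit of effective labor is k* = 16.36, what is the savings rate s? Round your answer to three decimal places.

s ≈ 0.380

At the steady state, Δk = 0, so s·k^α = (n + g + δ)·k.
So s / (n + g + δ) = (k*)^(1−α) = 16.36^0.54 = 4.5232.
Therefore s = 4.5232 × (n + g + δ) = 4.5232 × 0.084 = 0.3799.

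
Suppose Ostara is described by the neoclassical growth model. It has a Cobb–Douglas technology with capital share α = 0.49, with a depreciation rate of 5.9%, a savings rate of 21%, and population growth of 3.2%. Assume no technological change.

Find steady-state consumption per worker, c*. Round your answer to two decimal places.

c* = 1.76

At the steady state, Δk = 0, so s·k^α = (n + δ)·k.
Rearranging, k^(1−α) = s / (n + δ).
k^0.51 = 0.21 / (0.032 + 0.059) = 0.21 / 0.091 = 2.3077
k* = 2.3077^(1/0.51) ≈ 5.1537
y* = (k*)^α = 5.1537^0.49 ≈ 2.2333
c* = (1 − s)·y* = (1 − 0.21) × 2.2333 ≈ 1.7643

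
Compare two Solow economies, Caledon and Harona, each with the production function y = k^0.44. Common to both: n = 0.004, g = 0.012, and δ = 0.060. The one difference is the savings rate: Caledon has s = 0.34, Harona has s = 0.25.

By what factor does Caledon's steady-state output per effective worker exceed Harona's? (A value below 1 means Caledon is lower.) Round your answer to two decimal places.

y*_C / y*_H ≈ 1.27

Steady-state y* = [s/(n + g + δ)]^(α/(1−α)), so the ratio is [ (s_C/(n + g + δ)_C) / (s_H/(n + g + δ)_H) ]^0.7857.
s_C/(n + g + δ)_C = 0.34/0.076 = 4.4737; s_H/(n + g + δ)_H = 0.25/0.076 = 3.2895.
Ratio = (4.4737/3.2895)^0.7857 = 1.3600^0.7857 ≈ 1.2733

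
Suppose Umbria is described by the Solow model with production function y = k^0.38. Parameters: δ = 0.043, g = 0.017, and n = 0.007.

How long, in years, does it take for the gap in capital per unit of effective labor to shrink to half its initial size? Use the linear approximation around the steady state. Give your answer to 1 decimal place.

half-life ≈ 16.7 years

Near the steady state the convergence rate is λ = (1 − α)(n + g + δ).
λ = (1 − 0.38) × 0.067 = 0.62 × 0.067 = 0.04154
Half-life = ln 2 / λ = 0.6931 / 0.04154 ≈ 16.69 years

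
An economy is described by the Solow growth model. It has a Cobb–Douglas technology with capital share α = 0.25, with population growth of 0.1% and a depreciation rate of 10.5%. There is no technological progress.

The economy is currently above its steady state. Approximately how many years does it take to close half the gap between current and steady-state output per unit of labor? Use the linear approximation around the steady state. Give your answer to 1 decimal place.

Near the steady state the convergence rate is λ = (1 − α)(n + δ).
λ = (1 − 0.25) × 0.106 = 0.75 × 0.106 = 0.0795
Half-life = ln 2 / λ = 0.6931 / 0.0795 ≈ 8.72 years

t_½ ≈ 8.7 years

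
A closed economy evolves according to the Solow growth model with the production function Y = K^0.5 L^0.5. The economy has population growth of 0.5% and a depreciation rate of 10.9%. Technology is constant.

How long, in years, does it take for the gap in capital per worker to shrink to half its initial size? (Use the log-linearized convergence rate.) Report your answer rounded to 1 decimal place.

Near the steady state the convergence rate is λ = (1 − α)(n + δ).
λ = (1 − 0.5) × 0.114 = 0.5 × 0.114 = 0.0570
Half-life = ln 2 / λ = 0.6931 / 0.0570 ≈ 12.16 years

t_½ ≈ 12.2 years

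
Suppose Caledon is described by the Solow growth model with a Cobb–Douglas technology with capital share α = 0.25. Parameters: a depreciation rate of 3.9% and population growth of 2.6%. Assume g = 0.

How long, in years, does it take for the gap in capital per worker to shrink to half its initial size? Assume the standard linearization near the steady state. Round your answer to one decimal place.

t_½ ≈ 14.2 years

Near the steady state the convergence rate is λ = (1 − α)(n + δ).
λ = (1 − 0.25) × 0.065 = 0.75 × 0.065 = 0.04875
Half-life = ln 2 / λ = 0.6931 / 0.04875 ≈ 14.22 years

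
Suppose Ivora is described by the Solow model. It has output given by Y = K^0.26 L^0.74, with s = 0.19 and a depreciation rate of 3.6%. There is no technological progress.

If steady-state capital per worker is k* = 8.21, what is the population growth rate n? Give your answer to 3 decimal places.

n ≈ 0.004

In steady state, investment equals break-even investment: s·k^α = (n + δ)·k.
So s / (n + δ) = (k*)^(1−α) = 8.21^0.74 = 4.7491.
Therefore n + δ = s / 4.7491 = 0.19 / 4.7491 = 0.0400, so n = 0.0400 − 0.036 = 0.0040.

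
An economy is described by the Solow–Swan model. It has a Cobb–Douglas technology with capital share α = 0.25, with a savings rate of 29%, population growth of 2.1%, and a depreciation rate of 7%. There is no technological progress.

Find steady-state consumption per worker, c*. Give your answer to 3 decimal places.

c* = 1.045

Steady state requires s·f(k) = (n + δ)·k, i.e. s·k^α = (n + δ)·k.
Rearranging, k^(1−α) = s / (n + δ).
k^0.75 = 0.29 / (0.021 + 0.070) = 0.29 / 0.091 = 3.1868
k* = 3.1868^(1/0.75) ≈ 4.6896
y* = (k*)^α = 4.6896^0.25 ≈ 1.4716
c* = (1 − s)·y* = (1 − 0.29) × 1.4716 ≈ 1.0448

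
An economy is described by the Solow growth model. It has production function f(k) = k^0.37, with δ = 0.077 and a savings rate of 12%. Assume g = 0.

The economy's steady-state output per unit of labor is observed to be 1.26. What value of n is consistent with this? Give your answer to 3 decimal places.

At the steady state, Δk = 0, so s·k^α = (n + δ)·k.
Since y* = [s/(n + δ)]^(α/(1−α)), we have s/(n + δ) = (y*)^((1−α)/α) = 1.26^1.7027 = 1.4822.
Therefore n + δ = s / 1.4822 = 0.12 / 1.4822 = 0.0810, so n = 0.0810 − 0.077 = 0.0040.

n ≈ 0.004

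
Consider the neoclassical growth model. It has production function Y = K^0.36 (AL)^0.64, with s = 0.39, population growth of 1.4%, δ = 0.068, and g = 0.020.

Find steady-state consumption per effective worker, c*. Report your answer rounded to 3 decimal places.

c* = 1.297

Steady state requires s·f(k) = (n + g + δ)·k, i.e. s·k^α = (n + g + δ)·k.
Rearranging, k^(1−α) = s / (n + g + δ).
k^0.64 = 0.39 / (0.014 + 0.020 + 0.068) = 0.39 / 0.102 = 3.8235
k* = 3.8235^(1/0.64) ≈ 8.1301
y* = (k*)^α = 8.1301^0.36 ≈ 2.1263
c* = (1 − s)·y* = (1 − 0.39) × 2.1263 ≈ 1.2970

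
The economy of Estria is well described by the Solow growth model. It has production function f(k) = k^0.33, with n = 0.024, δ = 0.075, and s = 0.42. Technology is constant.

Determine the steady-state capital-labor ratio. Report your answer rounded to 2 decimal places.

k* ≈ 8.64

Steady state requires s·f(k) = (n + δ)·k, i.e. s·k^α = (n + δ)·k.
Rearranging, k^(1−α) = s / (n + δ).
k^0.67 = 0.42 / (0.024 + 0.075) = 0.42 / 0.099 = 4.2424
k* = 4.2424^(1/0.67) ≈ 8.6444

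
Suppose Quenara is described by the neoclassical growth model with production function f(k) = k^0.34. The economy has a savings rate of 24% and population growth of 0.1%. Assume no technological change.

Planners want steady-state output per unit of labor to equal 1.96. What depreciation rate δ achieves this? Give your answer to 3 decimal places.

δ ≈ 0.064

Steady state requires s·f(k) = (n + δ)·k, i.e. s·k^α = (n + δ)·k.
Since y* = [s/(n + δ)]^(α/(1−α)), we have s/(n + δ) = (y*)^((1−α)/α) = 1.96^1.9412 = 3.6926.
Therefore n + δ = s / 3.6926 = 0.24 / 3.6926 = 0.0650, so δ = 0.0650 − 0.001 = 0.0640.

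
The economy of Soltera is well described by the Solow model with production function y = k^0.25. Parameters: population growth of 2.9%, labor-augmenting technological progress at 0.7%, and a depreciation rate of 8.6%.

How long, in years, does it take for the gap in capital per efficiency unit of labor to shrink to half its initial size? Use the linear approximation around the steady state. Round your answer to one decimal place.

Near the steady state the convergence rate is λ = (1 − α)(n + g + δ).
λ = (1 − 0.25) × 0.122 = 0.75 × 0.122 = 0.0915
Half-life = ln 2 / λ = 0.6931 / 0.0915 ≈ 7.57 years

about 7.6 years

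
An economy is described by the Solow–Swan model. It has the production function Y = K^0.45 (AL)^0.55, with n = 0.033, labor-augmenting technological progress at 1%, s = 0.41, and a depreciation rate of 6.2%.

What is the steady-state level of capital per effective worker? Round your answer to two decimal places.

In steady state, investment equals break-even investment: s·k^α = (n + g + δ)·k.
Rearranging, k^(1−α) = s / (n + g + δ).
k^0.55 = 0.41 / (0.033 + 0.010 + 0.062) = 0.41 / 0.105 = 3.9048
k* = 3.9048^(1/0.55) ≈ 11.9024

k* ≈ 11.90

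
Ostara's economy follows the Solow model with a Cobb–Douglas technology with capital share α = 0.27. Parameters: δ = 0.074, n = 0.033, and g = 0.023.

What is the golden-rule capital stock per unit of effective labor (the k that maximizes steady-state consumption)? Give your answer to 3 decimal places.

The golden rule sets f'(k) = n + g + δ, i.e. α·k^(α−1) = n + g + δ.
So k^(1−α) = α / (n + g + δ) = 0.27 / 0.130 = 2.0769.
k_gold = 2.0769^(1/0.73) ≈ 2.7215

k_gold ≈ 2.722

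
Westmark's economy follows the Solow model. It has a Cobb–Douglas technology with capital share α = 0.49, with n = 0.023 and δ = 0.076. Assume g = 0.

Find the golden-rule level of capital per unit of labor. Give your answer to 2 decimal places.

The golden rule sets f'(k) = n + δ, i.e. α·k^(α−1) = n + δ.
So k^(1−α) = α / (n + δ) = 0.49 / 0.099 = 4.9495.
k_gold = 4.9495^(1/0.51) ≈ 23.0083

k_gold ≈ 23.01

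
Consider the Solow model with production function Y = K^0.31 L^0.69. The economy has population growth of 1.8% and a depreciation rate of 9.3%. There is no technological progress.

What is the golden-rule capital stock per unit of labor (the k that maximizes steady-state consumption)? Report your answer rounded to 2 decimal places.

The golden rule sets f'(k) = n + δ, i.e. α·k^(α−1) = n + δ.
So k^(1−α) = α / (n + δ) = 0.31 / 0.111 = 2.7928.
k_gold = 2.7928^(1/0.69) ≈ 4.4303

k_gold ≈ 4.43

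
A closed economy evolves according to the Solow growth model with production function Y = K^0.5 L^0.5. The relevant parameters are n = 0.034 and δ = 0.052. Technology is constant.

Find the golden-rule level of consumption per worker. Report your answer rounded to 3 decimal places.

c_gold ≈ 2.907

At the golden rule, f'(k) = n + δ, so α·k^(α−1) = n + δ and k_gold = (α/(n + δ))^(1/(1−α)).
k_gold = (0.5/0.086)^(1/0.5) = 5.8140^2 ≈ 33.8026
c_gold = f(k_gold) − (n + δ)·k_gold = 5.8140 − 0.086×33.8026 ≈ 2.9070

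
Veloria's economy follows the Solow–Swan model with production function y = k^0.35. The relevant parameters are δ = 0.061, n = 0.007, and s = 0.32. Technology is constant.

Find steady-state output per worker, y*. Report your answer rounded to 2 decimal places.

Steady state requires s·f(k) = (n + δ)·k, i.e. s·k^α = (n + δ)·k.
Rearranging, k^(1−α) = s / (n + δ).
k^0.65 = 0.32 / (0.007 + 0.061) = 0.32 / 0.068 = 4.7059
k* = 4.7059^(1/0.65) ≈ 10.8351
y* = (k*)^α = 10.8351^0.35 ≈ 2.3025

y* = 2.30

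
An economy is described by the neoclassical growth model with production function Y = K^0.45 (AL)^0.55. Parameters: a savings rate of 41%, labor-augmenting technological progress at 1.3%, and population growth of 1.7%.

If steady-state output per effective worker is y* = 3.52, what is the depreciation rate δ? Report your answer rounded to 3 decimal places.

δ ≈ 0.058

Steady state requires s·f(k) = (n + g + δ)·k, i.e. s·k^α = (n + g + δ)·k.
Since y* = [s/(n + g + δ)]^(α/(1−α)), we have s/(n + g + δ) = (y*)^((1−α)/α) = 3.52^1.2222 = 4.6557.
Therefore n + g + δ = s / 4.6557 = 0.41 / 4.6557 = 0.0881, so δ = 0.0881 − 0.030 = 0.0581.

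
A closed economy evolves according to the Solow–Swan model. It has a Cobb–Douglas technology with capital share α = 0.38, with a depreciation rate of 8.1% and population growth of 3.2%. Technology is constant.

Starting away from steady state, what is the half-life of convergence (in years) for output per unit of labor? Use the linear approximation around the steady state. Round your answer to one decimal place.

t_½ ≈ 9.9 years

Near the steady state the convergence rate is λ = (1 − α)(n + δ).
λ = (1 − 0.38) × 0.113 = 0.62 × 0.113 = 0.07006
Half-life = ln 2 / λ = 0.6931 / 0.07006 ≈ 9.89 years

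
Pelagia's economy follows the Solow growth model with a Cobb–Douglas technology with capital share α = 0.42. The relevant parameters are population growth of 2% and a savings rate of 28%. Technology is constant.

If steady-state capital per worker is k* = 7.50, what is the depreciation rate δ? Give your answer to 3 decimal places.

Steady state requires s·f(k) = (n + δ)·k, i.e. s·k^α = (n + δ)·k.
So s / (n + δ) = (k*)^(1−α) = 7.50^0.58 = 3.2176.
Therefore n + δ = s / 3.2176 = 0.28 / 3.2176 = 0.0870, so δ = 0.0870 − 0.020 = 0.0670.

δ ≈ 0.067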